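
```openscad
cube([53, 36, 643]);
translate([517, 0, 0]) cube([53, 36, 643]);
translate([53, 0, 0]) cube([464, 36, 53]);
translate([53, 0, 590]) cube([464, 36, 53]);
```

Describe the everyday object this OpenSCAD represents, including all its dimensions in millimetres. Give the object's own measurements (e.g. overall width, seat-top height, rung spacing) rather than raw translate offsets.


A rectangular picture frame lying in the x–z plane (depth along y). The opening is 464 mm wide (x) by 537 mm tall (z), surrounded by a border 53 mm wide on all four sides. The frame is 36 mm deep and is made of two full-height vertical stiles with two horizontal rails fitted between them.


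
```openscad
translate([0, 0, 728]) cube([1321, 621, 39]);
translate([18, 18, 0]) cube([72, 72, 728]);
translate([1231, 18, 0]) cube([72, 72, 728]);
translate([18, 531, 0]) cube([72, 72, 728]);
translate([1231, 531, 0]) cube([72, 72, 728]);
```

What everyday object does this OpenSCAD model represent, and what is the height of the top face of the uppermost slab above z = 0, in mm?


A table. The table height is 767 mm.

A 1321×621×39 slab sits at z = 728 on four 72 mm square posts — a table. The top surface is at 728 + 39 = 767 mm.


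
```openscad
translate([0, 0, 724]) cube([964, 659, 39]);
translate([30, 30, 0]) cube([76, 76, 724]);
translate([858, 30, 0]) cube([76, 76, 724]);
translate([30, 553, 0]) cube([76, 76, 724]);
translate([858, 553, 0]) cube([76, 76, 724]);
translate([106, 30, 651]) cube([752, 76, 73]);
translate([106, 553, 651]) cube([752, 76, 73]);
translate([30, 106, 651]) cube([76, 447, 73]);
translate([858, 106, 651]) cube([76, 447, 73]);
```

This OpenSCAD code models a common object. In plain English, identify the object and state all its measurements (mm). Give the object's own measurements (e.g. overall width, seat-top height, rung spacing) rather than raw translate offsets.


A table: top 964 mm (x) × 659 mm (y), 39 mm thick, upper face at z = 763 mm, on four 76×76 mm square legs, each inset 30 mm from the nearest pair of top edges from z = 0 to the bottom of the top. Four apron rails, 76 mm thick and 73 mm tall, run between adjacent legs with their top edges flush with the underside of the top and their outer faces flush with the legs' outer faces.


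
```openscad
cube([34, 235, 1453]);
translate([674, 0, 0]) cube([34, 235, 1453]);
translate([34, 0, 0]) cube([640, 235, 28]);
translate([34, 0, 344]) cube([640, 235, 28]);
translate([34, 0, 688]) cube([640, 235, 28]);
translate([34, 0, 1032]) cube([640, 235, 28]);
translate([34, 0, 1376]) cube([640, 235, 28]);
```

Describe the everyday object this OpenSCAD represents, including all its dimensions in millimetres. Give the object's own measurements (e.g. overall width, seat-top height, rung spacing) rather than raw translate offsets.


An open bookshelf. Two side panels, each 34 mm thick, 235 mm deep and 1453 mm tall, stand 708 mm apart (outside-to-outside). Between them sit 5 shelves, each 28 mm thick and 235 mm deep, spanning the full gap between the sides. The bottom shelf rests on the floor (its underside at z = 0) and the clear gap between one shelf's top and the next shelf's underside is 316 mm.


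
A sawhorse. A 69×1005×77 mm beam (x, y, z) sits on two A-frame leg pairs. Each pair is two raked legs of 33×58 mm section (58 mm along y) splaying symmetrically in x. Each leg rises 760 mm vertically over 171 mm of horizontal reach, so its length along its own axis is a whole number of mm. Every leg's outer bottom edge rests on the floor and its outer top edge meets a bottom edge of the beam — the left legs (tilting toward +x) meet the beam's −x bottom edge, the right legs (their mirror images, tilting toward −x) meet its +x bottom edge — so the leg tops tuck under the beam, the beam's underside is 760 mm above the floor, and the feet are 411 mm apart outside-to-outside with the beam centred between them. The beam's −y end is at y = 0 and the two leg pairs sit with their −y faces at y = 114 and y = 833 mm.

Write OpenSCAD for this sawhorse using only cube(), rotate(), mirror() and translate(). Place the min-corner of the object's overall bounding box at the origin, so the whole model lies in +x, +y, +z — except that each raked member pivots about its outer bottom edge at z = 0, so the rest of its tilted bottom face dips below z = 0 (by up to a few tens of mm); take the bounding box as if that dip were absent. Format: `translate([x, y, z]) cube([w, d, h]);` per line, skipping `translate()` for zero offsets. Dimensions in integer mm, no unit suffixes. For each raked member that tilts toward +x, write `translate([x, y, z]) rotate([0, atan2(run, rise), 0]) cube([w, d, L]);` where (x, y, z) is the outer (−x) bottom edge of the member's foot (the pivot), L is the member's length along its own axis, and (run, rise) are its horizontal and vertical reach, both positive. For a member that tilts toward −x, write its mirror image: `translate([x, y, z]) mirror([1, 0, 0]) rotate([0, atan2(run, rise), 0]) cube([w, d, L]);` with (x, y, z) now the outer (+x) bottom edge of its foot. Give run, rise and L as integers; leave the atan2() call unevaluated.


translate([171, 0, 760]) cube([69, 1005, 77]);
translate([0, 114, 0]) rotate([0, atan2(171, 760), 0]) cube([33, 58, 779]);
translate([411, 114, 0]) mirror([1, 0, 0]) rotate([0, atan2(171, 760), 0]) cube([33, 58, 779]);
translate([0, 833, 0]) rotate([0, atan2(171, 760), 0]) cube([33, 58, 779]);
translate([411, 833, 0]) mirror([1, 0, 0]) rotate([0, atan2(171, 760), 0]) cube([33, 58, 779]);


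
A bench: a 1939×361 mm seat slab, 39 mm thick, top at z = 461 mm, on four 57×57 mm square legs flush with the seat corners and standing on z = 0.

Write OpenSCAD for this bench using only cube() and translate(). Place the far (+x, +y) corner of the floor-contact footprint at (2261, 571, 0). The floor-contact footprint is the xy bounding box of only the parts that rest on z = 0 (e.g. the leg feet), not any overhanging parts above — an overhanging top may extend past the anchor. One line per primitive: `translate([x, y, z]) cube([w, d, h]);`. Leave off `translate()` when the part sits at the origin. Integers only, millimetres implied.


translate([322, 210, 422]) cube([1939, 361, 39]);
translate([322, 210, 0]) cube([57, 57, 422]);
translate([322, 514, 0]) cube([57, 57, 422]);
translate([2204, 210, 0]) cube([57, 57, 422]);
translate([2204, 514, 0]) cube([57, 57, 422]);


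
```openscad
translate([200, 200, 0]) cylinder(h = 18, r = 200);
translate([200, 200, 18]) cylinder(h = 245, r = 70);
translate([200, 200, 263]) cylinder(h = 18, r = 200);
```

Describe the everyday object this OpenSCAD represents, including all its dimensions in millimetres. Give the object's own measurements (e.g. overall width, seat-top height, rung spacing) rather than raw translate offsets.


A spool: two coaxial disc flanges of radius 200 mm and thickness 18 mm, joined by a core cylinder of radius 70 mm and height 245 mm. The lower flange rests on z = 0 and the three cylinders share a vertical axis.


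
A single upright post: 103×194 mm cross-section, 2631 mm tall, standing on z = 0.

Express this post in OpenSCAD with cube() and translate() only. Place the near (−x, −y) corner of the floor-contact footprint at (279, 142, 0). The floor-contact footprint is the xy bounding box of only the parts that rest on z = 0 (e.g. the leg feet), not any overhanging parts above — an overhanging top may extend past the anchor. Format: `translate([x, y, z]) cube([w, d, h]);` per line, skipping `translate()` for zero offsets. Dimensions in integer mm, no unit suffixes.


translate([279, 142, 0]) cube([103, 194, 2631]);


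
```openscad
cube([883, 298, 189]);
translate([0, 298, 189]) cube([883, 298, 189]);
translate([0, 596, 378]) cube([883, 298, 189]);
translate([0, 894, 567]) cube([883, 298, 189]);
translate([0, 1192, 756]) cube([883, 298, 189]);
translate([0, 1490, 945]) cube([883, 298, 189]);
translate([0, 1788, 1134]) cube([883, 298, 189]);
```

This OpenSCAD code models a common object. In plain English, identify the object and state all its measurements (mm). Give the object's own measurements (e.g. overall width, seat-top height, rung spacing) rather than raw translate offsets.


A straight staircase of 7 solid steps. Each step is 883 mm wide (x), 298 mm deep (y, the going) and 189 mm tall (the rise). The first step rests on the floor; each subsequent step sits one going further in +y and one rise higher in +z, directly behind and above the previous step with no overlap.


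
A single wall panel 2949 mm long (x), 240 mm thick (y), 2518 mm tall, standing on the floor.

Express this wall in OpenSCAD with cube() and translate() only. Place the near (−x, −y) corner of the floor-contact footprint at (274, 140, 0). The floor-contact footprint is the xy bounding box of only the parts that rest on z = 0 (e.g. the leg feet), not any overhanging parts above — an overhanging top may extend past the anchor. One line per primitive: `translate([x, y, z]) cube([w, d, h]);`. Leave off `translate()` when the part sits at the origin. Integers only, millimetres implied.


translate([274, 140, 0]) cube([2949, 240, 2518]);


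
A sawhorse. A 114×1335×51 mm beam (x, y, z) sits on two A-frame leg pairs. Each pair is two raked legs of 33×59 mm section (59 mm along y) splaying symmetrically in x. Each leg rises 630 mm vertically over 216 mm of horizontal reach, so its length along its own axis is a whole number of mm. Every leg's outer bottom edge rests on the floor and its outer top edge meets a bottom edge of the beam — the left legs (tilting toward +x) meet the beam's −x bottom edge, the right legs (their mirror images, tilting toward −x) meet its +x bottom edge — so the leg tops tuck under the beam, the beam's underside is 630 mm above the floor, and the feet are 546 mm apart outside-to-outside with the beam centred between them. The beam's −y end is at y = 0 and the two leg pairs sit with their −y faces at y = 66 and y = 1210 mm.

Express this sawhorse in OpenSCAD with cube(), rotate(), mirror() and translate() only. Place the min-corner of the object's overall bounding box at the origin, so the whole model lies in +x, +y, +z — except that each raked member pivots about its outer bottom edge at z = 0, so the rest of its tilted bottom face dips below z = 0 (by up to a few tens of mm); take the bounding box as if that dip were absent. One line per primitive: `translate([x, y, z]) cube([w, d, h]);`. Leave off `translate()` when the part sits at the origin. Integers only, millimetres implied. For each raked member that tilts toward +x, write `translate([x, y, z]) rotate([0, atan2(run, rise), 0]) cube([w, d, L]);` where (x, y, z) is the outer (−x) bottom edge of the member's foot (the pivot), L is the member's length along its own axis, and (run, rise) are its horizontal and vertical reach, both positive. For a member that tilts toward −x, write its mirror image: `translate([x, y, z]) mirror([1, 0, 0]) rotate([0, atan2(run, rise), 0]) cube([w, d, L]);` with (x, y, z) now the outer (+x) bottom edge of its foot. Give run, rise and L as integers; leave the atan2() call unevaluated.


translate([216, 0, 630]) cube([114, 1335, 51]);
translate([0, 66, 0]) rotate([0, atan2(216, 630), 0]) cube([33, 59, 666]);
translate([546, 66, 0]) mirror([1, 0, 0]) rotate([0, atan2(216, 630), 0]) cube([33, 59, 666]);
translate([0, 1210, 0]) rotate([0, atan2(216, 630), 0]) cube([33, 59, 666]);
translate([546, 1210, 0]) mirror([1, 0, 0]) rotate([0, atan2(216, 630), 0]) cube([33, 59, 666]);


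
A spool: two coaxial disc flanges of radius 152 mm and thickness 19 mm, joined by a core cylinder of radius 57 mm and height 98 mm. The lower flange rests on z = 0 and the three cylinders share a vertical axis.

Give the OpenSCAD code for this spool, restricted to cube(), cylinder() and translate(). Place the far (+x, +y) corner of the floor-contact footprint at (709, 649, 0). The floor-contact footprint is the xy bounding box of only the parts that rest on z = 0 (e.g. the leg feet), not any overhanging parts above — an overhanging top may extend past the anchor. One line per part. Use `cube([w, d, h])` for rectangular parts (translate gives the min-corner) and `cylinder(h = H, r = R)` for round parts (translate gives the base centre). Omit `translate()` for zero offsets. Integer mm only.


translate([557, 497, 0]) cylinder(h = 19, r = 152);
translate([557, 497, 19]) cylinder(h = 98, r = 57);
translate([557, 497, 117]) cylinder(h = 19, r = 152);


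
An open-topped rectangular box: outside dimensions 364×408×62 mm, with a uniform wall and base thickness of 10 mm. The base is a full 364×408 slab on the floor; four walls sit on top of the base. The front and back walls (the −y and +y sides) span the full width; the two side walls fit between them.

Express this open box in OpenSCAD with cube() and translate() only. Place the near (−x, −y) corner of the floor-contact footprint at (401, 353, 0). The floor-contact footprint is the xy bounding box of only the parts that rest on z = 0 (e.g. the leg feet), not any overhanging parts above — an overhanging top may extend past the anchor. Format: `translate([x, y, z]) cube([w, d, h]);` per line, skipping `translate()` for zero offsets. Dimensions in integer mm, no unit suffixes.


translate([401, 353, 0]) cube([364, 408, 10]);
translate([401, 353, 10]) cube([364, 10, 52]);
translate([401, 751, 10]) cube([364, 10, 52]);
translate([401, 363, 10]) cube([10, 388, 52]);
translate([755, 363, 10]) cube([10, 388, 52]);


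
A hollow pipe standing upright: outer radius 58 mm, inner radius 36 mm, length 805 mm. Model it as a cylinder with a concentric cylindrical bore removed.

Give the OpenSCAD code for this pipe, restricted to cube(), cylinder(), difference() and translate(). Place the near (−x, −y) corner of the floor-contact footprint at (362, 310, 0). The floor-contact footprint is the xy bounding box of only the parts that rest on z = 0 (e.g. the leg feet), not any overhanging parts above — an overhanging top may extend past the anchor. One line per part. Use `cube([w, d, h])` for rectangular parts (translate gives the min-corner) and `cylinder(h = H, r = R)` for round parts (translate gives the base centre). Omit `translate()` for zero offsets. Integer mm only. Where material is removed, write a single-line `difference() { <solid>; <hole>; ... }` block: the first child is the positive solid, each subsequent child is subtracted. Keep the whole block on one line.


difference() { translate([420, 368, 0]) cylinder(h = 805, r = 58); translate([420, 368, 0]) cylinder(h = 805, r = 36); }


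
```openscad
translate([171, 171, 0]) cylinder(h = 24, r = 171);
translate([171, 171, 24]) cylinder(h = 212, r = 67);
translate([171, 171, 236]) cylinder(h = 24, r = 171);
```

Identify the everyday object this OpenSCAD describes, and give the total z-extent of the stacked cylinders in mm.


A spool. The overall height is 260 mm.

Three coaxial cylinders, large–small–large — a spool. Two 24 mm flanges and a 212 mm core give 24 + 212 + 24 = 260 mm.


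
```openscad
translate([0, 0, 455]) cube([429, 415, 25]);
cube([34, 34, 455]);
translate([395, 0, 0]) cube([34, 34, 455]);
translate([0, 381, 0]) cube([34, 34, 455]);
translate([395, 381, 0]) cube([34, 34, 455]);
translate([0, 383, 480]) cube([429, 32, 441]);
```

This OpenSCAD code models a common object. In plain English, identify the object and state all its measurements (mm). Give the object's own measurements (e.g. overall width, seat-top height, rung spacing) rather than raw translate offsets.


A chair. The seat is a 429×415×25 mm slab with its top at z = 480 mm, on four 34×34 mm corner legs (flush with the seat edges, standing on z = 0). A flat backrest 32 mm thick, 441 mm tall, spans the full seat width and rises from the seat top along its +y edge, rear face flush with the rear of the seat.


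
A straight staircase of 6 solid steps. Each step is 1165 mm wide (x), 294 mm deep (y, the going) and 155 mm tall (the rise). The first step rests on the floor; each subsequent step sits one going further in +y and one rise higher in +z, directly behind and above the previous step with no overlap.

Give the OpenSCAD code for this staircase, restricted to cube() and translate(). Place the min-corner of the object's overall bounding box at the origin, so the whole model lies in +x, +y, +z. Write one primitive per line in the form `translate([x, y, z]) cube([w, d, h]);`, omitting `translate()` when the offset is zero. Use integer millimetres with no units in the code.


cube([1165, 294, 155]);
translate([0, 294, 155]) cube([1165, 294, 155]);
translate([0, 588, 310]) cube([1165, 294, 155]);
translate([0, 882, 465]) cube([1165, 294, 155]);
translate([0, 1176, 620]) cube([1165, 294, 155]);
translate([0, 1470, 775]) cube([1165, 294, 155]);


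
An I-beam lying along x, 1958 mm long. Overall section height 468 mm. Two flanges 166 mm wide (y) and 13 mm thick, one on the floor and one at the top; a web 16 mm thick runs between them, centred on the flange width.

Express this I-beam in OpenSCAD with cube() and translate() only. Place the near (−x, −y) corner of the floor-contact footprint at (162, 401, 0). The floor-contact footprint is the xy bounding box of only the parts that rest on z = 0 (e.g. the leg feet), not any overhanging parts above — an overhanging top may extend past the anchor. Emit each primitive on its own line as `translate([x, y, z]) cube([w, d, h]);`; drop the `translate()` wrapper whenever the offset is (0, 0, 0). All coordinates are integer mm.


translate([162, 401, 0]) cube([1958, 166, 13]);
translate([162, 476, 13]) cube([1958, 16, 442]);
translate([162, 401, 455]) cube([1958, 166, 13]);


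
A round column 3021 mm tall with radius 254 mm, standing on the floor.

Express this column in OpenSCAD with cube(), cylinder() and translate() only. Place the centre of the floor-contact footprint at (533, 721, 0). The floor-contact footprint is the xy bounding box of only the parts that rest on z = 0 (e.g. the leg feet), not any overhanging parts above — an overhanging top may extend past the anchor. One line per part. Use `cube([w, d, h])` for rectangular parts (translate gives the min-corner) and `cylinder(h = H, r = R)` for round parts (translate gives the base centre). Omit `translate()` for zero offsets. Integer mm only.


translate([533, 721, 0]) cylinder(h = 3021, r = 254);


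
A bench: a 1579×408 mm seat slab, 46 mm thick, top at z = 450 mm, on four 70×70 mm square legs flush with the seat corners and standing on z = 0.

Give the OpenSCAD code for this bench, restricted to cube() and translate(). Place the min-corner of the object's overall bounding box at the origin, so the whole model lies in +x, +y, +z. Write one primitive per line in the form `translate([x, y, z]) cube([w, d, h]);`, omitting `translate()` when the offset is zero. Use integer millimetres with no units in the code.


translate([0, 0, 404]) cube([1579, 408, 46]);
cube([70, 70, 404]);
translate([0, 338, 0]) cube([70, 70, 404]);
translate([1509, 0, 0]) cube([70, 70, 404]);
translate([1509, 338, 0]) cube([70, 70, 404]);


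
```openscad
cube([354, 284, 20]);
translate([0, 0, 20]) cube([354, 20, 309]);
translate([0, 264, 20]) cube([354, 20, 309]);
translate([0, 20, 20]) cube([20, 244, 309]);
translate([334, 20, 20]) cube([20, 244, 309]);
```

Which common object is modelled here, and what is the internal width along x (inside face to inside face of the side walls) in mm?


An open box. The internal width is 314 mm.

A 354×284 base slab with four walls standing on it — an open box. The base is 354 mm wide and the walls are 20 mm thick, so the internal width is 354 − 2 × 20 = 314 mm.


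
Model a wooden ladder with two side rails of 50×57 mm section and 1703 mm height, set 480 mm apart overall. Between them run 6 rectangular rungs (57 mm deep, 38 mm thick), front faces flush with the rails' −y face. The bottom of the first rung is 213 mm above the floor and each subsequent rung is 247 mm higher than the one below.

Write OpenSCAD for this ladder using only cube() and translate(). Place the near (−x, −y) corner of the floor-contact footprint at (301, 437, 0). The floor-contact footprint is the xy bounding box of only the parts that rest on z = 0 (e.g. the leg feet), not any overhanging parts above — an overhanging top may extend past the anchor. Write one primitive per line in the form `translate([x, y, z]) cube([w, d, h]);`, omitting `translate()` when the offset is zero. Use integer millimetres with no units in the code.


translate([301, 437, 0]) cube([50, 57, 1703]);
translate([731, 437, 0]) cube([50, 57, 1703]);
translate([351, 437, 213]) cube([380, 57, 38]);
translate([351, 437, 460]) cube([380, 57, 38]);
translate([351, 437, 707]) cube([380, 57, 38]);
translate([351, 437, 954]) cube([380, 57, 38]);
translate([351, 437, 1201]) cube([380, 57, 38]);
translate([351, 437, 1448]) cube([380, 57, 38]);


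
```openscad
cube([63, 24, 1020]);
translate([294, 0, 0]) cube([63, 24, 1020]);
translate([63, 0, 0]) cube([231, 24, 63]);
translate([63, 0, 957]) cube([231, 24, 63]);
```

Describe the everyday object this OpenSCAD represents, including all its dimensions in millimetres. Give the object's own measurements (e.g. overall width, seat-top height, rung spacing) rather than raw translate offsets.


A rectangular picture frame lying in the x–z plane (depth along y). The opening is 231 mm wide (x) by 894 mm tall (z), surrounded by a border 63 mm wide on all four sides. The frame is 24 mm deep and is made of two full-height vertical stiles with two horizontal rails fitted between them.


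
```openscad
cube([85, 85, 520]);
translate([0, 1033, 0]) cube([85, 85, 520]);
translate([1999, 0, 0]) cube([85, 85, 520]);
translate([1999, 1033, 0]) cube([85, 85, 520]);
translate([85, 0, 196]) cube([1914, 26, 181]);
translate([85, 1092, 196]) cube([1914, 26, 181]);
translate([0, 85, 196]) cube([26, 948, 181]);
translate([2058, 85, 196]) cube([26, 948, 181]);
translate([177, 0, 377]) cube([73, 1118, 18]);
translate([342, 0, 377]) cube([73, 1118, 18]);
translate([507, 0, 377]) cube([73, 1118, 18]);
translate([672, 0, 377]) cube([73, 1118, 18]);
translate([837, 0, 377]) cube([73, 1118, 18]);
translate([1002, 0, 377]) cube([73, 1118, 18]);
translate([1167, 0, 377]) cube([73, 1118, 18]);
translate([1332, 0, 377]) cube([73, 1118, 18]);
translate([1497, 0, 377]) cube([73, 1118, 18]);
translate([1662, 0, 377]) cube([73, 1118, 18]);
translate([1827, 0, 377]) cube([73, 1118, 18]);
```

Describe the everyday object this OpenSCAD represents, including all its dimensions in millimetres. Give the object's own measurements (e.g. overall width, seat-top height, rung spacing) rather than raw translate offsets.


A bed frame 2084 mm long (x) by 1118 mm wide (y). Four 85×85 mm corner posts, 520 mm tall, at the corners of the footprint. Four rails of 26 mm thickness and 181 mm height run between adjacent posts with their undersides at z = 196 mm, their outer faces flush with the outside of the frame (the two x-running rails run between the posts' inner faces; the two y-running rails run between the posts' inner faces). 11 slats, each 73 mm wide (x) and 18 mm thick, lie across the top of the two x-running rails, running the full 1118 mm width of the frame in y; along x they sit between the end posts with a 92 mm gap after the −x posts and between neighbouring slats, leaving 99 mm before the +x posts.


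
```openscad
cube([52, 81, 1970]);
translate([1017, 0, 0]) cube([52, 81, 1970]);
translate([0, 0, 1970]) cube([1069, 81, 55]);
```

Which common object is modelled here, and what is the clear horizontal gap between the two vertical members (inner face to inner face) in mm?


A door frame. The clear opening width is 965 mm.

Two 1970 mm tall posts with a header on top — a door frame. The left jamb is 52 mm wide at x = 0; the right jamb starts at x = 1017. The clear opening is 1017 − 52 = 965 mm.


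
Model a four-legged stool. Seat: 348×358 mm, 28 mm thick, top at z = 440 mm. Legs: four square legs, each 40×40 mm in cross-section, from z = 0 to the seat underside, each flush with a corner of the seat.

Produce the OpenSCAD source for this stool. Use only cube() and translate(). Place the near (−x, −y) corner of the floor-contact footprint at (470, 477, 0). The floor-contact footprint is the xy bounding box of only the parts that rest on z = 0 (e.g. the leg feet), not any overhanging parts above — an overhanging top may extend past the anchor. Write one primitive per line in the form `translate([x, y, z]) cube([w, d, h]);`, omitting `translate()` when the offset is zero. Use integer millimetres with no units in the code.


translate([470, 477, 412]) cube([348, 358, 28]);
translate([470, 477, 0]) cube([40, 40, 412]);
translate([778, 477, 0]) cube([40, 40, 412]);
translate([470, 795, 0]) cube([40, 40, 412]);
translate([778, 795, 0]) cube([40, 40, 412]);


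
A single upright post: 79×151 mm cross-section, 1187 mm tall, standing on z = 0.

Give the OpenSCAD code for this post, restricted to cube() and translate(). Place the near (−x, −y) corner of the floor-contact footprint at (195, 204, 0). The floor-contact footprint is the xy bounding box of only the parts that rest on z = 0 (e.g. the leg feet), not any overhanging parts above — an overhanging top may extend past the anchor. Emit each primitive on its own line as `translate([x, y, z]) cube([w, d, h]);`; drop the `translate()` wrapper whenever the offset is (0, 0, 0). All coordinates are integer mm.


translate([195, 204, 0]) cube([79, 151, 1187]);


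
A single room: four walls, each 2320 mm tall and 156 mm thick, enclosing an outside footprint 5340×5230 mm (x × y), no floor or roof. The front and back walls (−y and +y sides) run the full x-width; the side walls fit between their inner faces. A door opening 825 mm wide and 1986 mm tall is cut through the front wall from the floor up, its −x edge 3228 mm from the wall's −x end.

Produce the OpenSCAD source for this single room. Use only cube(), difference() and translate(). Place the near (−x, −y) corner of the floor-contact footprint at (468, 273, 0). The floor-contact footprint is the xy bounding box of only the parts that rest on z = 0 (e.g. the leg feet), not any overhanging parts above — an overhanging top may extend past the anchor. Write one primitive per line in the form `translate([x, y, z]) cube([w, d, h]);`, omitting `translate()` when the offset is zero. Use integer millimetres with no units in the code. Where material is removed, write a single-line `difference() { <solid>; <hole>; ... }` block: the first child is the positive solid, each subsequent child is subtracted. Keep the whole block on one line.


difference() { translate([468, 273, 0]) cube([5340, 156, 2320]); translate([3696, 273, 0]) cube([825, 156, 1986]); }
translate([468, 5347, 0]) cube([5340, 156, 2320]);
translate([468, 429, 0]) cube([156, 4918, 2320]);
translate([5652, 429, 0]) cube([156, 4918, 2320]);


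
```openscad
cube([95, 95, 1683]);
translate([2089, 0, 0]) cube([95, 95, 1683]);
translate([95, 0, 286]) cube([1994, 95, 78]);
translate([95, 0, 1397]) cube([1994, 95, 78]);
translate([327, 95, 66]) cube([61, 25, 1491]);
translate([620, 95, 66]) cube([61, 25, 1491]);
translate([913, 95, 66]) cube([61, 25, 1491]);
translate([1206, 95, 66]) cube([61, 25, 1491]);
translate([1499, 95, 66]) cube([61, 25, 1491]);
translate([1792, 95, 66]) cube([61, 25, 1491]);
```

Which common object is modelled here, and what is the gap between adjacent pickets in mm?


A fence section. The picket gap is 232 mm.

Two posts, two rails, 6 pickets — a fence section. Span 1994 mm holds 6 pickets of 61 mm with 7 equal gaps: ⌊(1994 − 6·61) / 7⌋ = 232 mm.


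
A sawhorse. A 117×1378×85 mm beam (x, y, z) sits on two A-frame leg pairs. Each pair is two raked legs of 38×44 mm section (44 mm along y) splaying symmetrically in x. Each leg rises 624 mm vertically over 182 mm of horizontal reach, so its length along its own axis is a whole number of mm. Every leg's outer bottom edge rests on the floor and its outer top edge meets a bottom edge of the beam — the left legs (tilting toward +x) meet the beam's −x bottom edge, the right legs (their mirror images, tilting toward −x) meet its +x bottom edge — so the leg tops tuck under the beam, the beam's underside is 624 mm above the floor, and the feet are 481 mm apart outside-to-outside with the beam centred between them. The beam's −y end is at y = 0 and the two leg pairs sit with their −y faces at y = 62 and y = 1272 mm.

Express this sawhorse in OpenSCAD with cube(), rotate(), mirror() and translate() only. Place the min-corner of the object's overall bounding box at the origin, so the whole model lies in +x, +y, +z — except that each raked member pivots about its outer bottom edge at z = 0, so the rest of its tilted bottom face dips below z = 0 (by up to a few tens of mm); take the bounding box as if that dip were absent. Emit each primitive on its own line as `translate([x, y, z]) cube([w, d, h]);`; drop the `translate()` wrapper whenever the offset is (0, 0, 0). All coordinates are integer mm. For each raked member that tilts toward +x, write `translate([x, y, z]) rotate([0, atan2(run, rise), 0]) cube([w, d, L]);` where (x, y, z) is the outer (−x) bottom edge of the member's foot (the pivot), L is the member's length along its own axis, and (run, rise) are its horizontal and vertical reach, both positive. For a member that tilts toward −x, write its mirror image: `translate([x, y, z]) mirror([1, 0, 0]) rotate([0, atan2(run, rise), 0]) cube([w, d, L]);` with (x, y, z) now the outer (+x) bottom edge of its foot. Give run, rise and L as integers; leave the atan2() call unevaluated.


// leg length = √(182² + 624²) = 650
// right-leg outer foot x = 2·182 + 117 = 481
// beam min-corner = (182, 0, 624)
translate([182, 0, 624]) cube([117, 1378, 85]);
translate([0, 62, 0]) rotate([0, atan2(182, 624), 0]) cube([38, 44, 650]);
translate([481, 62, 0]) mirror([1, 0, 0]) rotate([0, atan2(182, 624), 0]) cube([38, 44, 650]);
translate([0, 1272, 0]) rotate([0, atan2(182, 624), 0]) cube([38, 44, 650]);
translate([481, 1272, 0]) mirror([1, 0, 0]) rotate([0, atan2(182, 624), 0]) cube([38, 44, 650]);


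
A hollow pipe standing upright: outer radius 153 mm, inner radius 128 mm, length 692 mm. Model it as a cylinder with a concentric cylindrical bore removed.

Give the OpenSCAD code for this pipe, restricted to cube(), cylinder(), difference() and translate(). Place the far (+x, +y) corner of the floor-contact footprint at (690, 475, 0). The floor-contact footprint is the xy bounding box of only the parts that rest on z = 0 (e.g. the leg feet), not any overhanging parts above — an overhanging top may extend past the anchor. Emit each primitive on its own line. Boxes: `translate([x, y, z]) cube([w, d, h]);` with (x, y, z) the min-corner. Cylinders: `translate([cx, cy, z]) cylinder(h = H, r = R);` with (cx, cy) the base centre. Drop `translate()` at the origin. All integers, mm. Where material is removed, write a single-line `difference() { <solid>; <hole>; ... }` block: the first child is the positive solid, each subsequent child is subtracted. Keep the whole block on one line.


difference() { translate([537, 322, 0]) cylinder(h = 692, r = 153); translate([537, 322, 0]) cylinder(h = 692, r = 128); }


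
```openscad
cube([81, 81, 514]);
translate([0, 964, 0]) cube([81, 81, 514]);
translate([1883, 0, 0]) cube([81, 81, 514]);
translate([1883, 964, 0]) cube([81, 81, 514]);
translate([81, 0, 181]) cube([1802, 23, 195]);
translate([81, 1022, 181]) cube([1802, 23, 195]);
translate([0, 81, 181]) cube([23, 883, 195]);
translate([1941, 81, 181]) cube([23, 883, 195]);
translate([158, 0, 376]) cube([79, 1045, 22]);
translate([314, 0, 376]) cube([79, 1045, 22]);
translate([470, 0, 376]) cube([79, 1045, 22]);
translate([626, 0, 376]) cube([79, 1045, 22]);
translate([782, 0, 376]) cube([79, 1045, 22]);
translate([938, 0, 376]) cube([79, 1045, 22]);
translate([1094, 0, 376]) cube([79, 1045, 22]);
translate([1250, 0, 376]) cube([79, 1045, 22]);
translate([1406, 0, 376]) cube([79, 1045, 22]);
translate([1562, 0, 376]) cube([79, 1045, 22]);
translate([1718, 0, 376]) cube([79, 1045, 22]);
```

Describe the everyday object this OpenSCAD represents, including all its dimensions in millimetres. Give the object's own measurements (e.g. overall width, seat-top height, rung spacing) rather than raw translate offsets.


A bed frame 1964 mm long (x) by 1045 mm wide (y). Four 81×81 mm corner posts, 514 mm tall, at the corners of the footprint. Four rails of 23 mm thickness and 195 mm height run between adjacent posts with their undersides at z = 181 mm, their outer faces flush with the outside of the frame (the two x-running rails run between the posts' inner faces; the two y-running rails run between the posts' inner faces). 11 slats, each 79 mm wide (x) and 22 mm thick, lie across the top of the two x-running rails, running the full 1045 mm width of the frame in y; along x they sit between the end posts with a 77 mm gap after the −x posts and between neighbouring slats, leaving 86 mm before the +x posts.


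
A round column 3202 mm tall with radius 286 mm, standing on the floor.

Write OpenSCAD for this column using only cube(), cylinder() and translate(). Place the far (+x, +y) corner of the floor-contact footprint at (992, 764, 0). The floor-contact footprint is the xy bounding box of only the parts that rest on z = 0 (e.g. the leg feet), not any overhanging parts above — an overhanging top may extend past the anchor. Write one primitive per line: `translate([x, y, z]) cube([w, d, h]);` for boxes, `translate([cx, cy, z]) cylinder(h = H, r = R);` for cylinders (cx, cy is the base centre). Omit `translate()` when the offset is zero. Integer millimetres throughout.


translate([706, 478, 0]) cylinder(h = 3202, r = 286);


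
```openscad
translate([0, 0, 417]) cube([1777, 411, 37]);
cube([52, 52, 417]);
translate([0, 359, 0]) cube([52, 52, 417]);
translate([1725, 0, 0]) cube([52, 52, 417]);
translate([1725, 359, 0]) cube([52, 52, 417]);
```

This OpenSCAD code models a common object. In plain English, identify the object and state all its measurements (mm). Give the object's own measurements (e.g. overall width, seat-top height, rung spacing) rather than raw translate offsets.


A bench: a 1777×411 mm seat slab, 37 mm thick, top at z = 454 mm, on four 52×52 mm square legs flush with the seat corners and standing on z = 0.


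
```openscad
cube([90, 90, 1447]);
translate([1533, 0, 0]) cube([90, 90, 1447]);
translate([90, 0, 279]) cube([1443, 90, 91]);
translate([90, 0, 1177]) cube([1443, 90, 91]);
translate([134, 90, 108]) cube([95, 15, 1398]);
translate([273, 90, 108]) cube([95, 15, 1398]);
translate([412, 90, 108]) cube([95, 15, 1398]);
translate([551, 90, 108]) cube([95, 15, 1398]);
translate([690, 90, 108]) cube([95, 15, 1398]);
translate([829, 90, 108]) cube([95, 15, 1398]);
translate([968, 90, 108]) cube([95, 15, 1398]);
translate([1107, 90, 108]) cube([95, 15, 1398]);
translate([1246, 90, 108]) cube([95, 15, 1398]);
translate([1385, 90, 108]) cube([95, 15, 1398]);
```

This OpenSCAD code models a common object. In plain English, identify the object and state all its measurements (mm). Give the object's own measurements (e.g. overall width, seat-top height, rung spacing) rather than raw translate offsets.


A fence section. Two 90×90 mm posts, 1447 mm tall, stand on the floor with a clear span of 1443 mm between their inner faces. Two horizontal rails of 90×91 mm section span the gap between the posts with their undersides at z = 279 mm and z = 1177 mm, flush with the posts' −y face. 10 pickets, each 95 mm wide, 15 mm thick and 1398 mm tall, are fixed to the +y face of the rails with their bottoms at z = 108 mm, spaced across the span with a 44 mm gap after the −x post and between neighbouring pickets, with 53 mm left before the +x post.


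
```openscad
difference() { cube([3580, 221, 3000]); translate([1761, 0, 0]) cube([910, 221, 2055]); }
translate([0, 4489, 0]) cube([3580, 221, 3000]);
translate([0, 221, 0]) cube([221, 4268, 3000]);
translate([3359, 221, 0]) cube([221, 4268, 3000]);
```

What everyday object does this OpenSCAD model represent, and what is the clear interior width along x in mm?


A single room. The interior width is 3138 mm.

Four walls enclosing a rectangle with a door in the front wall — a room. Outside width 3580 minus two 221 mm walls gives 3138 mm.


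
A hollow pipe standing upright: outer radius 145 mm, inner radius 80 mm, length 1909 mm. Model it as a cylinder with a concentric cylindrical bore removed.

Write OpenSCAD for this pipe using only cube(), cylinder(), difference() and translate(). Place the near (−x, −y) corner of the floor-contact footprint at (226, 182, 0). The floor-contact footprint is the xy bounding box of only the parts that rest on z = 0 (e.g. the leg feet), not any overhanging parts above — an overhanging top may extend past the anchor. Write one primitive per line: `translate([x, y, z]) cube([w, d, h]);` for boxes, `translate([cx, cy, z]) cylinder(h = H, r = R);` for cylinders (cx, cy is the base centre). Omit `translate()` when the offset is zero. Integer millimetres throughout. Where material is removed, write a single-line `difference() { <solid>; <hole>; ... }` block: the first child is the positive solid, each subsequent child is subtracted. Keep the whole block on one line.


difference() { translate([371, 327, 0]) cylinder(h = 1909, r = 145); translate([371, 327, 0]) cylinder(h = 1909, r = 80); }


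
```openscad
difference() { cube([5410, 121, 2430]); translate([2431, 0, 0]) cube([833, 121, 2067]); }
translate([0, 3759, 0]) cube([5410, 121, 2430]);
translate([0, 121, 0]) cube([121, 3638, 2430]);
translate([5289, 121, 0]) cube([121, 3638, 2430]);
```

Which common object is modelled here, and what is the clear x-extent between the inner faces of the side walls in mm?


A single room. The interior width is 5168 mm.

Four walls enclosing a rectangle with a door in the front wall — a room. Outside width 5410 minus two 121 mm walls gives 5168 mm.


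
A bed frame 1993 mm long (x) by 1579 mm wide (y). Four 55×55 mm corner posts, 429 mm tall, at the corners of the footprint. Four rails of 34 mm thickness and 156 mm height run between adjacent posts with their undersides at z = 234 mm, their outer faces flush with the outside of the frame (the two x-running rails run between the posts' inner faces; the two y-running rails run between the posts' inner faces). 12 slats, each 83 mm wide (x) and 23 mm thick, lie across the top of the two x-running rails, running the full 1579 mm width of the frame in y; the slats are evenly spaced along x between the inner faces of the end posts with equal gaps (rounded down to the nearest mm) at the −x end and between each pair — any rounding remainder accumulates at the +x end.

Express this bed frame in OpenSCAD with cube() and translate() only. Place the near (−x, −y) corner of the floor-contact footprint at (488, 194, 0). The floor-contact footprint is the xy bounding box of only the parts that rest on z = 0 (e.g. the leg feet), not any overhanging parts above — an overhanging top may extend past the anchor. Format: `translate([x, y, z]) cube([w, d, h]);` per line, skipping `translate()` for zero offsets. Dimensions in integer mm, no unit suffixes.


translate([488, 194, 0]) cube([55, 55, 429]);
translate([488, 1718, 0]) cube([55, 55, 429]);
translate([2426, 194, 0]) cube([55, 55, 429]);
translate([2426, 1718, 0]) cube([55, 55, 429]);
translate([543, 194, 234]) cube([1883, 34, 156]);
translate([543, 1739, 234]) cube([1883, 34, 156]);
translate([488, 249, 234]) cube([34, 1469, 156]);
translate([2447, 249, 234]) cube([34, 1469, 156]);
translate([611, 194, 390]) cube([83, 1579, 23]);
translate([762, 194, 390]) cube([83, 1579, 23]);
translate([913, 194, 390]) cube([83, 1579, 23]);
translate([1064, 194, 390]) cube([83, 1579, 23]);
translate([1215, 194, 390]) cube([83, 1579, 23]);
translate([1366, 194, 390]) cube([83, 1579, 23]);
translate([1517, 194, 390]) cube([83, 1579, 23]);
translate([1668, 194, 390]) cube([83, 1579, 23]);
translate([1819, 194, 390]) cube([83, 1579, 23]);
translate([1970, 194, 390]) cube([83, 1579, 23]);
translate([2121, 194, 390]) cube([83, 1579, 23]);
translate([2272, 194, 390]) cube([83, 1579, 23]);
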